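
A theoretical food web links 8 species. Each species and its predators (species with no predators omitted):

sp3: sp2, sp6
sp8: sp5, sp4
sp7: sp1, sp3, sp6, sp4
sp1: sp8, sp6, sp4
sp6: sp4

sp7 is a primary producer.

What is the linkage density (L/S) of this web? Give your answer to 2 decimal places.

L/S = 1.50

There are L = 12 links among S = 8 species.
L/S = 12/8 = 1.5000 ≈ 1.50.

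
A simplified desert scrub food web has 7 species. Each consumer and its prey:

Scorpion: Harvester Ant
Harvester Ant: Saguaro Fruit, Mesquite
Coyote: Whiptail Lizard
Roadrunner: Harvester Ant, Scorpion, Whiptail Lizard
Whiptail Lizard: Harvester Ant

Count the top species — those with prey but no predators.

Top species (has prey, but nothing eats it): Roadrunner, Coyote.
Count: 2.

2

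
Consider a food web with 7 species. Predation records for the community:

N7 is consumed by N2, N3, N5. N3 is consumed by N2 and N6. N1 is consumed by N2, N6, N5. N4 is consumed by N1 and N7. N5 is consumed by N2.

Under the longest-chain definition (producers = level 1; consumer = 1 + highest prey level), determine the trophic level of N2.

Trophic level 4

N4 is a producer → level 1.
N7 eats N4 → level 2.
N5 eats N7 (level 2); other prey at levels: N1 2 → level 3.
N2 eats N5 (level 3); other prey at levels: N7 2, N1 2, N3 3 → level 4.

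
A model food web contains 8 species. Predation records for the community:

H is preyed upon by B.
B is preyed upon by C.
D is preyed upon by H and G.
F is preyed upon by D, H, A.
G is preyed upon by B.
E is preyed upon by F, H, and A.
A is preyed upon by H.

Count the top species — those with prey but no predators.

Top species (has prey, but nothing eats it): C.
Count: 1.

1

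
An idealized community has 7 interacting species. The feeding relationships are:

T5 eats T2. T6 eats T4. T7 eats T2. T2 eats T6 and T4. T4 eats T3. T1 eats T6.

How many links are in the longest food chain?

One longest chain: T3 → T4 → T6 → T2 → T5.
It has 5 species and 4 links.

4 links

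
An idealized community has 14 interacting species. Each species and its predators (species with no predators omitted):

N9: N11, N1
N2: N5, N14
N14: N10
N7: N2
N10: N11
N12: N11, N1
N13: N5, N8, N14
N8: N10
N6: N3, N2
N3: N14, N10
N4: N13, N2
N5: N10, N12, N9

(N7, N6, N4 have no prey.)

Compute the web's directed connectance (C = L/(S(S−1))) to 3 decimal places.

C = 0.121

The web has S = 14 species and L = 22 feeding links.
C = L / (S(S−1)) = 22 / 182 = 0.1209 ≈ 0.121.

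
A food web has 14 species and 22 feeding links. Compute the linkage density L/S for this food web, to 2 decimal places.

L/S = 1.57

There are L = 22 links among S = 14 species.
L/S = 22/14 = 1.5714 ≈ 1.57.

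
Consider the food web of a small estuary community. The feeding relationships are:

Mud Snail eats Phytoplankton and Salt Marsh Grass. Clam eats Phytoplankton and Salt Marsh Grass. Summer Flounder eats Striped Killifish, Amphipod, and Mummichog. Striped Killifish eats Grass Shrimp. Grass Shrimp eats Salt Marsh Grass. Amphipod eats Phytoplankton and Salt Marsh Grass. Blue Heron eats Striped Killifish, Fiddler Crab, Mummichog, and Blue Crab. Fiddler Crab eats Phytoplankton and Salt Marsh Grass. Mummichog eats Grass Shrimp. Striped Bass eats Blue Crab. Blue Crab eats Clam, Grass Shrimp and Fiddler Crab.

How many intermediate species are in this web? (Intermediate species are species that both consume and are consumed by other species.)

Intermediate species (has both prey and predators): Clam, Amphipod, Grass Shrimp, Fiddler Crab, Blue Crab, Mummichog, Striped Killifish.
Count: 7.

7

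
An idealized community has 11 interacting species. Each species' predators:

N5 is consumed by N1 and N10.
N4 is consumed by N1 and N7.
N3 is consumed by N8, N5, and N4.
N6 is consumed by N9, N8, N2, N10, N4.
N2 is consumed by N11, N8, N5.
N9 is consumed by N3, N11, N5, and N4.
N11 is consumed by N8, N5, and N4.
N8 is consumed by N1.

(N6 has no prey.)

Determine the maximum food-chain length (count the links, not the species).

4 links

One longest chain: N6 → N9 → N3 → N4 → N7.
It has 5 species and 4 links.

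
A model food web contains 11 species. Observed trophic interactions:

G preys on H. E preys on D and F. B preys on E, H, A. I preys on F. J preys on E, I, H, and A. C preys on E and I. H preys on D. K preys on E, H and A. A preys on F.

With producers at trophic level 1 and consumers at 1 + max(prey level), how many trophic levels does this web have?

Producers (level 1): F, D.
F → E → C gives C level 3.
No species has a prey at level 3, so no species reaches level 4.

3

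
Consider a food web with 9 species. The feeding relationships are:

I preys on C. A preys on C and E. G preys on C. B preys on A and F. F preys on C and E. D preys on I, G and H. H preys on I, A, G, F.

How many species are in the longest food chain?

4 species

One longest chain: C → G → H → D.
It has 4 species and 3 links.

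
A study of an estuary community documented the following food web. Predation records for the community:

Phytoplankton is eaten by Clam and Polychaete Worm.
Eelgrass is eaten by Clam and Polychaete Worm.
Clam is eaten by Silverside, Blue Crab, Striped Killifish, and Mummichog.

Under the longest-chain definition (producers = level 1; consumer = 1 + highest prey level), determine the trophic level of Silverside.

Trophic level 3

Phytoplankton is a producer → level 1.
Clam eats Phytoplankton (level 1); other prey at levels: Eelgrass 1 → level 2.
Silverside eats Clam → level 3.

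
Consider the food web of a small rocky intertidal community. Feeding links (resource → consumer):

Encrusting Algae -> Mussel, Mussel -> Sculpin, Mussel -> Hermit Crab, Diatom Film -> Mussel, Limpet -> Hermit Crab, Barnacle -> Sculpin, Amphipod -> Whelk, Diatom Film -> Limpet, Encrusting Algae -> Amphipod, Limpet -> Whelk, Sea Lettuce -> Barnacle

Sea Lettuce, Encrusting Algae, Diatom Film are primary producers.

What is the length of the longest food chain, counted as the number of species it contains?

One longest chain: Encrusting Algae → Mussel → Hermit Crab.
It has 3 species and 2 links.

3 species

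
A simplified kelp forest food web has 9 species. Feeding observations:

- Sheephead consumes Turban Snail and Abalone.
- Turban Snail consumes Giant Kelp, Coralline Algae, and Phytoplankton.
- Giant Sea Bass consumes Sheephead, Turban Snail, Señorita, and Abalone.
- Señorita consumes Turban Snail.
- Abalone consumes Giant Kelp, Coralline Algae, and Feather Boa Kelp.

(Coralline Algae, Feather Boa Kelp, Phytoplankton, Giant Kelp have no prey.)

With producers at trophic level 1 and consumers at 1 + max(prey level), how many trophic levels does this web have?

4

Producers (level 1): Coralline Algae, Feather Boa Kelp, Phytoplankton, Giant Kelp.
Coralline Algae → Turban Snail → Señorita → Giant Sea Bass gives Giant Sea Bass level 4.
No species has a prey at level 4, so no species reaches level 5.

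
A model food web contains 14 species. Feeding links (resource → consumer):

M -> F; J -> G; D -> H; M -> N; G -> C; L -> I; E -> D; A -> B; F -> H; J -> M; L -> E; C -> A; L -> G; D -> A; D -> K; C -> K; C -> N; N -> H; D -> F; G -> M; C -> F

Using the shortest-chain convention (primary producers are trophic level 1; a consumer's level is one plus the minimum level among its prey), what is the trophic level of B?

Trophic level 5

L is a producer → level 1.
E eats L → level 2.
D eats E → level 3.
A eats D → level 4.
B eats A → level 5.
No prey of B is below level 4, so 5 is the minimum.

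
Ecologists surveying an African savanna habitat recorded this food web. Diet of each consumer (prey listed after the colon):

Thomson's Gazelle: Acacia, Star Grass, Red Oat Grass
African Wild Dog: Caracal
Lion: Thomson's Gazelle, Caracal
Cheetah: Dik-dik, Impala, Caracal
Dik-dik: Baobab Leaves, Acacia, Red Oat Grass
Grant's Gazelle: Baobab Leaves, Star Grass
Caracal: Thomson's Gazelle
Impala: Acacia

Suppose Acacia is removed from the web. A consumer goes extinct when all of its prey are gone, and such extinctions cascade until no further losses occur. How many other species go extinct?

Remove Acacia.
Round 1: Impala (all prey gone) → extinct.
No further losses. Total secondary extinctions: 1.

1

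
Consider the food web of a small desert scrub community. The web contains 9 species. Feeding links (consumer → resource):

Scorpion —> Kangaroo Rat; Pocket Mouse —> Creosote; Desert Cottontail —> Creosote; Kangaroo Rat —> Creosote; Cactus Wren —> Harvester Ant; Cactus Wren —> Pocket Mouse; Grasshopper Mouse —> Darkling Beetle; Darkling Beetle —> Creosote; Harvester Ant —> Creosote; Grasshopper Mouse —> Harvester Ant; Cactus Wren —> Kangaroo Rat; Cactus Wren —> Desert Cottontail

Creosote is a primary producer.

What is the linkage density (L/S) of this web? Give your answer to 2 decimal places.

There are L = 12 links among S = 9 species.
L/S = 12/9 = 1.3333 ≈ 1.33.

L/S = 1.33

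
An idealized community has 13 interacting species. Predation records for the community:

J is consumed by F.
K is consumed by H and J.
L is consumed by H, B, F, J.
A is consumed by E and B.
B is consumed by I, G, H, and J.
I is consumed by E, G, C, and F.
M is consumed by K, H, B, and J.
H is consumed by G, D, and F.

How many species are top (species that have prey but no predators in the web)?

Top species (has prey, but nothing eats it): D, G, F, E, C.
Count: 5.

5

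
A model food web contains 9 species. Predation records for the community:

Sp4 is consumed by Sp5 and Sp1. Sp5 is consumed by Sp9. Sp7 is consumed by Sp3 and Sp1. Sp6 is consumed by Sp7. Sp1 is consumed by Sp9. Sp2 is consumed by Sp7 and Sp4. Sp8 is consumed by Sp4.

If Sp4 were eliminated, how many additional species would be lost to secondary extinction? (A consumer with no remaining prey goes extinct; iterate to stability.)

Remove Sp4.
Round 1: Sp5 (all prey gone) → extinct.
No further losses. Total secondary extinctions: 1.

1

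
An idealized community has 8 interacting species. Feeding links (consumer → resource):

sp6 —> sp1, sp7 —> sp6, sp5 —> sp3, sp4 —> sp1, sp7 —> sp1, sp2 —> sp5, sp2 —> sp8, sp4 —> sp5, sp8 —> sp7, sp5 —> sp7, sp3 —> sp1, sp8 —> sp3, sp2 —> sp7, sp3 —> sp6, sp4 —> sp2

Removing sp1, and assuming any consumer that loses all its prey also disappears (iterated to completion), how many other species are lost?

7

Remove sp1.
Round 1: sp6 (all prey gone) → extinct.
Round 2: sp7 (all prey gone), sp3 (all prey gone) → extinct.
Round 3: sp8 (all prey gone), sp5 (all prey gone) → extinct.
Round 4: sp2 (all prey gone) → extinct.
Round 5: sp4 (all prey gone) → extinct.
No further losses. Total secondary extinctions: 7.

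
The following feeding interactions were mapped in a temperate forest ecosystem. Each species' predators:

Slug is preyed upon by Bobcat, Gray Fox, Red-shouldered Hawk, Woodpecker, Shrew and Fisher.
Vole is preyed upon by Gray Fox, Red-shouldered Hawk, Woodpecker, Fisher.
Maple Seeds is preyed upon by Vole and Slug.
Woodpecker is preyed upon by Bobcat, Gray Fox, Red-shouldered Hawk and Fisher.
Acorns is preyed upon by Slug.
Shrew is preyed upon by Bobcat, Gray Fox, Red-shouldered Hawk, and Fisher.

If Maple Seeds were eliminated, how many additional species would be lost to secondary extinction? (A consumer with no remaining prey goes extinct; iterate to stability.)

Remove Maple Seeds.
Round 1: Vole (all prey gone) → extinct.
No further losses. Total secondary extinctions: 1.

1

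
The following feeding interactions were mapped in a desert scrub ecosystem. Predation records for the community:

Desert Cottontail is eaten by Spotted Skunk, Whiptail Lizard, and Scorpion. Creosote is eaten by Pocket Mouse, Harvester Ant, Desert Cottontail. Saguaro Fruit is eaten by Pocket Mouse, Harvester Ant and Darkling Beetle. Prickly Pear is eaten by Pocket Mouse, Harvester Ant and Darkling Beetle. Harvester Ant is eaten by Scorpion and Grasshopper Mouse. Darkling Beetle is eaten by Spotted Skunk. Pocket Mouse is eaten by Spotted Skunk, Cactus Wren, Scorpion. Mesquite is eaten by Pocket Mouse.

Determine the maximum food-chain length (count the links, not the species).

2 links

One longest chain: Mesquite → Pocket Mouse → Cactus Wren.
It has 3 species and 2 links.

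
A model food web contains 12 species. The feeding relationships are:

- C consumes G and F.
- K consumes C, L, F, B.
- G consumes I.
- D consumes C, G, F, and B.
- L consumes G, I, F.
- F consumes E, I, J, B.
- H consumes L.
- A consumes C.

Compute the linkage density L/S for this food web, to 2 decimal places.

L/S = 1.67

There are L = 20 links among S = 12 species.
L/S = 20/12 = 1.6667 ≈ 1.67.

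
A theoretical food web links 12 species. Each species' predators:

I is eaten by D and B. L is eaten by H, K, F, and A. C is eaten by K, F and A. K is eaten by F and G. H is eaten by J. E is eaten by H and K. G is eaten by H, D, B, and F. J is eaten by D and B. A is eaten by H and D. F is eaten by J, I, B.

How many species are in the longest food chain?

One longest chain: E → K → G → F → I → D.
It has 6 species and 5 links.

6 species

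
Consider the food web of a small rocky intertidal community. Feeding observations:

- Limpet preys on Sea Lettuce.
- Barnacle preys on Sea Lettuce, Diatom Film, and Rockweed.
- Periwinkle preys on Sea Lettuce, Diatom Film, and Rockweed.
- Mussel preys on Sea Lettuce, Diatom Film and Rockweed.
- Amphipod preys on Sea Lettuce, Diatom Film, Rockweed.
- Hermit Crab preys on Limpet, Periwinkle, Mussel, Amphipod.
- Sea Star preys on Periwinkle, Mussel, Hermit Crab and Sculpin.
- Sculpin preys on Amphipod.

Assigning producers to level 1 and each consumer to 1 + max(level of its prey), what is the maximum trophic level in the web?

Producers (level 1): Rockweed, Diatom Film, Sea Lettuce.
Rockweed → Amphipod → Hermit Crab → Sea Star gives Sea Star level 4.
No species has a prey at level 4, so no species reaches level 5.

4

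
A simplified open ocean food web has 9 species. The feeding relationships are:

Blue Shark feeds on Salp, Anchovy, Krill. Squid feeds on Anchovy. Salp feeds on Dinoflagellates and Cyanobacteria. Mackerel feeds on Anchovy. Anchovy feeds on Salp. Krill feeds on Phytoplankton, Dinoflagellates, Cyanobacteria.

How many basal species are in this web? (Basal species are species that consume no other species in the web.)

Basal species (no prey listed): Phytoplankton, Dinoflagellates, Cyanobacteria.
Count: 3.

3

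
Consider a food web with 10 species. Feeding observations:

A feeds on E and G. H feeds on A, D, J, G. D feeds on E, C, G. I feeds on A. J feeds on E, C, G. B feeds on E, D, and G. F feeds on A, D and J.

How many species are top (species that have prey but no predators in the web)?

4

Top species (has prey, but nothing eats it): H, B, I, F.
Count: 4.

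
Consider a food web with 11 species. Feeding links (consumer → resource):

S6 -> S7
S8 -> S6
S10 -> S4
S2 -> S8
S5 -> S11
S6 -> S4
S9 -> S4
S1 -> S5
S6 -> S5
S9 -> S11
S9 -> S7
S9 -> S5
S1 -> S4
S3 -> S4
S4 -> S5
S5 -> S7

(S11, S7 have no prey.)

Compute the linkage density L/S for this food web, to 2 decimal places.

L/S = 1.45

There are L = 16 links among S = 11 species.
L/S = 16/11 = 1.4545 ≈ 1.45.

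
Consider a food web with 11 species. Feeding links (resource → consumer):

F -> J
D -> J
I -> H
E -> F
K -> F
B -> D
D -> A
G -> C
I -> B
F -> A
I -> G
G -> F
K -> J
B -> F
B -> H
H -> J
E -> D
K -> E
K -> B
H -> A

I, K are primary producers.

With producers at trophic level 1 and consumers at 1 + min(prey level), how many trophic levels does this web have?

Producers (level 1): I, K.
Following each consumer down to its lowest-level prey: I → H → A (levels 1 through 3).
All prey of A (H 2, F 2, D 3) are at level 2 or above, so A is at level 1 + 2 = 3.
Every consumer has at least one prey at level 2 or below, so none exceeds level 3.

3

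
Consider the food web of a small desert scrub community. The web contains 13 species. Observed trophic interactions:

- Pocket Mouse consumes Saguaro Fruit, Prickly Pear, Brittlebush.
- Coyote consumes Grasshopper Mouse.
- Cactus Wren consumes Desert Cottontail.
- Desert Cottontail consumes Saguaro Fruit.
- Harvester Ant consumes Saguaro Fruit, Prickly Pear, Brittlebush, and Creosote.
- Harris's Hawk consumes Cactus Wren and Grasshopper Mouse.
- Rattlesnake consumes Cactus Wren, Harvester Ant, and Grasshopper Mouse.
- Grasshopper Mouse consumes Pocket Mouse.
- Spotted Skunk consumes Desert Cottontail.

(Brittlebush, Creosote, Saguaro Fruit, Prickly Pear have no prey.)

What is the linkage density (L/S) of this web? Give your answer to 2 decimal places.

There are L = 17 links among S = 13 species.
L/S = 17/13 = 1.3077 ≈ 1.31.

L/S = 1.31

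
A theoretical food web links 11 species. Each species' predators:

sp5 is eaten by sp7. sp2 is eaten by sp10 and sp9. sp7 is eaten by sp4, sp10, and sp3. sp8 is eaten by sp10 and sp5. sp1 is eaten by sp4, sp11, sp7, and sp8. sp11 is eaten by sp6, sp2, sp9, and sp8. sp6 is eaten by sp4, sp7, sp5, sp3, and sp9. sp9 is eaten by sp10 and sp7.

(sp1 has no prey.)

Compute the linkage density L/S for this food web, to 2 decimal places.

L/S = 2.09

There are L = 23 links among S = 11 species.
L/S = 23/11 = 2.0909 ≈ 2.09.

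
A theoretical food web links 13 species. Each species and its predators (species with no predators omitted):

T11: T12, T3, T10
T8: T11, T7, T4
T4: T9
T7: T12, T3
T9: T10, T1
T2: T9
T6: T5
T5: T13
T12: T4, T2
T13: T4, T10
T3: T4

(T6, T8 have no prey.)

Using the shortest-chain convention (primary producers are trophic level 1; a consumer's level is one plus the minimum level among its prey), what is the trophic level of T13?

Trophic level 3

T6 is a producer → level 1.
T5 eats T6 → level 2.
T13 eats T5 → level 3.
No prey of T13 is below level 2, so 3 is the minimum.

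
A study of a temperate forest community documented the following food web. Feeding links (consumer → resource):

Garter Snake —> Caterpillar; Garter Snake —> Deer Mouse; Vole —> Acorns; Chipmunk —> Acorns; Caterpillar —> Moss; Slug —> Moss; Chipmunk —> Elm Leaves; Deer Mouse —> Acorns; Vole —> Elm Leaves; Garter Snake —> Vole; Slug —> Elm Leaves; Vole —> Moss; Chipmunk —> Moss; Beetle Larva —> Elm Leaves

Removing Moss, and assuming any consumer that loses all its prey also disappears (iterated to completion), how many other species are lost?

1

Remove Moss.
Round 1: Caterpillar (all prey gone) → extinct.
No further losses. Total secondary extinctions: 1.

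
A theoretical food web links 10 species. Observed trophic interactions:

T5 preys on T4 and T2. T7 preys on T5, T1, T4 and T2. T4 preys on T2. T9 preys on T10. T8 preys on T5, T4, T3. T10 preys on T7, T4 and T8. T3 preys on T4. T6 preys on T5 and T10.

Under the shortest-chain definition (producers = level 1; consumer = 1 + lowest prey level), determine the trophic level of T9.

Trophic level 4

T2 is a producer → level 1.
T4 eats T2 → level 2.
T10 eats T4 → level 3.
T9 eats T10 → level 4.
No prey of T9 is below level 3, so 4 is the minimum.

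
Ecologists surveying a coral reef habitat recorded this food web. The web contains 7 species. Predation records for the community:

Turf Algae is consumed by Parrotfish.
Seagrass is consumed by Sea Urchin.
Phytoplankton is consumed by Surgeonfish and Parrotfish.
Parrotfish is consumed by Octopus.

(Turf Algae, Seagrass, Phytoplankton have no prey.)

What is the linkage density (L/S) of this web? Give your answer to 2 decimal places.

L/S = 0.71

There are L = 5 links among S = 7 species.
L/S = 5/7 = 0.7143 ≈ 0.71.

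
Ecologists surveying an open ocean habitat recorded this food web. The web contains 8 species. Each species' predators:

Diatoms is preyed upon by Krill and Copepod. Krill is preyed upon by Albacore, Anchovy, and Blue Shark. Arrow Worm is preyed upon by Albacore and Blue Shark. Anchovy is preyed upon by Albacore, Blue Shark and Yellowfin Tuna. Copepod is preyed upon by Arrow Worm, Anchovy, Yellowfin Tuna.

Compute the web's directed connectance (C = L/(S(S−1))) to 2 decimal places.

The web has S = 8 species and L = 13 feeding links.
C = L / (S(S−1)) = 13 / 56 = 0.2321 ≈ 0.23.

C = 0.23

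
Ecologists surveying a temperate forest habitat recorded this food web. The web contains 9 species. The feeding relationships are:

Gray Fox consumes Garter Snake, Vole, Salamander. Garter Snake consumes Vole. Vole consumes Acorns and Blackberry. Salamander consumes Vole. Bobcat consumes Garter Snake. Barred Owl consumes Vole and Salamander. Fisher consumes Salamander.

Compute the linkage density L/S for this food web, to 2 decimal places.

L/S = 1.22

There are L = 11 links among S = 9 species.
L/S = 11/9 = 1.2222 ≈ 1.22.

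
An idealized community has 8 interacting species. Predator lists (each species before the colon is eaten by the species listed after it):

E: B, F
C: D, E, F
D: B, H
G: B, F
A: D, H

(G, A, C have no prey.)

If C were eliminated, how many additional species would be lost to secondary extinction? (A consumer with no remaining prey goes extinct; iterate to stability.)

Remove C.
Round 1: E (all prey gone) → extinct.
No further losses. Total secondary extinctions: 1.

1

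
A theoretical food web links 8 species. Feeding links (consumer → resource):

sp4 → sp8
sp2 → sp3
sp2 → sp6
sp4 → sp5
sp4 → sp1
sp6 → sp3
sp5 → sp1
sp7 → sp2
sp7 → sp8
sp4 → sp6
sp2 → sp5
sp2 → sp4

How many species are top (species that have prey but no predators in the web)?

Top species (has prey, but nothing eats it): sp7.
Count: 1.

1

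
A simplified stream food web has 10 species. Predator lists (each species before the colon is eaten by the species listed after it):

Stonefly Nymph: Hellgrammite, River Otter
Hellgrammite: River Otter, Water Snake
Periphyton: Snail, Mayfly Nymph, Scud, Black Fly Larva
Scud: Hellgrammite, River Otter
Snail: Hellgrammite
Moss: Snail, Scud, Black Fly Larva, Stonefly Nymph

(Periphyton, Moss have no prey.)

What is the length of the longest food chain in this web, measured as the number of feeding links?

One longest chain: Periphyton → Snail → Hellgrammite → River Otter.
It has 4 species and 3 links.

3 links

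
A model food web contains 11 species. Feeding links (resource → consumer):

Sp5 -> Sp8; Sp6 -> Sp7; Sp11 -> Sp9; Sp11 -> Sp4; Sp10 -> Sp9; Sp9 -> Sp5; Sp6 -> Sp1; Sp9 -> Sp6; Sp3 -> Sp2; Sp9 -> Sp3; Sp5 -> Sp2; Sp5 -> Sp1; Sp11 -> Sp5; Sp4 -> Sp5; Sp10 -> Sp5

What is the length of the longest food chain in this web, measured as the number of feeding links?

One longest chain: Sp10 → Sp9 → Sp6 → Sp7.
It has 4 species and 3 links.

3 links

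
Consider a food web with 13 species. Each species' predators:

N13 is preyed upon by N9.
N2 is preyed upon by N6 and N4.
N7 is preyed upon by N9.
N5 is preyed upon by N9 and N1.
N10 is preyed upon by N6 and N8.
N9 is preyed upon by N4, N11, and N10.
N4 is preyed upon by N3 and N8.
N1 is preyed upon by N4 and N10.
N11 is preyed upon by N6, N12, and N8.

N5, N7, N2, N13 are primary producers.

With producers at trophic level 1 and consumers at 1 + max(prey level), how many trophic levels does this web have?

Producers (level 1): N5, N7, N2, N13.
N5 → N9 → N11 → N12 gives N12 level 4.
No species has a prey at level 4, so no species reaches level 5.

4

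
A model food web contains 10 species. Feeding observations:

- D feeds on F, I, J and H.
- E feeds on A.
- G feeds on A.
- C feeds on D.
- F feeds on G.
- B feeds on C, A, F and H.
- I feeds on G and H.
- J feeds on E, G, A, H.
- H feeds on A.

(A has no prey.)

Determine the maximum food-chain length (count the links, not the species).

5 links

One longest chain: A → H → J → D → C → B.
It has 6 species and 5 links.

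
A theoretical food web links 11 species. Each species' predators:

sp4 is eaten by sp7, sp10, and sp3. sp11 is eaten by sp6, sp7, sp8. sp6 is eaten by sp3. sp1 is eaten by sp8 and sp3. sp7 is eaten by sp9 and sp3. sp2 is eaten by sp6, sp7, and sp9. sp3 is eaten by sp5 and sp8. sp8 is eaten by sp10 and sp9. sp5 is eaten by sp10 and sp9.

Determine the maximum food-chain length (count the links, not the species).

4 links

One longest chain: sp11 → sp6 → sp3 → sp8 → sp9.
It has 5 species and 4 links.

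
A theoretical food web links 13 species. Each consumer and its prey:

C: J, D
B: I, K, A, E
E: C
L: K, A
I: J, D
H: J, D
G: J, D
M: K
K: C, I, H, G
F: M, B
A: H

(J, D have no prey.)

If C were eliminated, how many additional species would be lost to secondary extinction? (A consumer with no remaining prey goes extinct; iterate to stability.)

1

Remove C.
Round 1: E (all prey gone) → extinct.
No further losses. Total secondary extinctions: 1.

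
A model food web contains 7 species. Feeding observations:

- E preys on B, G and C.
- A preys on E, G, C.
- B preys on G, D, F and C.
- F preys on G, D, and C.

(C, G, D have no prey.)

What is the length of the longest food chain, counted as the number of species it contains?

One longest chain: C → F → B → E → A.
It has 5 species and 4 links.

5 species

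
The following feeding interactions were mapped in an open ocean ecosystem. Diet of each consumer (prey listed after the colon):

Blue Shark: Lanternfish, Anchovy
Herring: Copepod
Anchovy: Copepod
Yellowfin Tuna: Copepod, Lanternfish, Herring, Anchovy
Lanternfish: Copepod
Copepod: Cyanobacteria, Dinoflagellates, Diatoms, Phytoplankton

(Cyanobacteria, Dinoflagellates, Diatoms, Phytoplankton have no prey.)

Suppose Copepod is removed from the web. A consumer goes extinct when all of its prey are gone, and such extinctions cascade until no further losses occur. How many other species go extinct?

Remove Copepod.
Round 1: Lanternfish (all prey gone), Herring (all prey gone), Anchovy (all prey gone) → extinct.
Round 2: Blue Shark (all prey gone), Yellowfin Tuna (all prey gone) → extinct.
No further losses. Total secondary extinctions: 5.

5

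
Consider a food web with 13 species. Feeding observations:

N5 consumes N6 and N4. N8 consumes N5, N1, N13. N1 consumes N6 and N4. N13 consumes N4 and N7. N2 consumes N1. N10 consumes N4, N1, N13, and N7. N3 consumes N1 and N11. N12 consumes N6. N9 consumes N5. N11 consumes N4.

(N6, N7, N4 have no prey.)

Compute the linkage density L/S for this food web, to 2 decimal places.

L/S = 1.46

There are L = 19 links among S = 13 species.
L/S = 19/13 = 1.4615 ≈ 1.46.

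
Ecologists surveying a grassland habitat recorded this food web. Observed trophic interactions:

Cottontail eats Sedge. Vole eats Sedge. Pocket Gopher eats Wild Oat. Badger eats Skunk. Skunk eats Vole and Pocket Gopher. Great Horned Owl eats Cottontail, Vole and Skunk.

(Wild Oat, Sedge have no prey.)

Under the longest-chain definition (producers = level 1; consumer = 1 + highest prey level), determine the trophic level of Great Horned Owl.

Trophic level 4

Sedge is a producer → level 1.
Vole eats Sedge → level 2.
Skunk eats Vole (level 2); other prey at levels: Pocket Gopher 2 → level 3.
Great Horned Owl eats Skunk (level 3); other prey at levels: Cottontail 2, Vole 2 → level 4.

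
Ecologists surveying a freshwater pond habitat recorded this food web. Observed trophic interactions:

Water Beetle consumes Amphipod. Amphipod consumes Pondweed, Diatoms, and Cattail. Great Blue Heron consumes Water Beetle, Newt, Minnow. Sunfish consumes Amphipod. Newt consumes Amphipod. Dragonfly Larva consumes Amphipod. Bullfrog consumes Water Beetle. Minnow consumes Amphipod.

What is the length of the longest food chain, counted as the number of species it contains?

One longest chain: Cattail → Amphipod → Water Beetle → Bullfrog.
It has 4 species and 3 links.

4 species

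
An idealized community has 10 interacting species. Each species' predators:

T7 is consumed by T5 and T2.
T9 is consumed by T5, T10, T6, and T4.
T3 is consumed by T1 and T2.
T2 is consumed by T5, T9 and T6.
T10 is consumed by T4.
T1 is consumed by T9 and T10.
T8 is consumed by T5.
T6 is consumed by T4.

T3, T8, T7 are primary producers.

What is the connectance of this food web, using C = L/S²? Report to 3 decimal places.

C = 0.160

The web has S = 10 species and L = 16 feeding links.
C = L / S² = 16 / 100 = 0.1600 ≈ 0.160.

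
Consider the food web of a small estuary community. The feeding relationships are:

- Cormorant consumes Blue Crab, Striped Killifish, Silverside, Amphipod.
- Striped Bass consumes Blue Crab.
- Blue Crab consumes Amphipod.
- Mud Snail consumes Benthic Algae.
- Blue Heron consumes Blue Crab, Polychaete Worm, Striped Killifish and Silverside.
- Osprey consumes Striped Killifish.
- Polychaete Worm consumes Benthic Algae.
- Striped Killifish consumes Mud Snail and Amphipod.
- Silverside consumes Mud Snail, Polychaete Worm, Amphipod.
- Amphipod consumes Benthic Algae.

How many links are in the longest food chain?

3 links

One longest chain: Benthic Algae → Amphipod → Blue Crab → Cormorant.
It has 4 species and 3 links.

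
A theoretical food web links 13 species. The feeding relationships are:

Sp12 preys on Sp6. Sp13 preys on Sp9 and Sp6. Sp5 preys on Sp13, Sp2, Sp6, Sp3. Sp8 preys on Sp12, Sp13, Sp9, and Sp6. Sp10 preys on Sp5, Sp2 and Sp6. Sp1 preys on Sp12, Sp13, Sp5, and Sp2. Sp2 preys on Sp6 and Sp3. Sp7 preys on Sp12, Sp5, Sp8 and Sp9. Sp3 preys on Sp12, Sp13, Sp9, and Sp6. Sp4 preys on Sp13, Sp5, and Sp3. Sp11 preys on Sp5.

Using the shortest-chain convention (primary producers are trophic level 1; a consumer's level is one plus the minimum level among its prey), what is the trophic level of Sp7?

Sp9 is a producer → level 1.
Sp7 eats Sp9 → level 2.

Trophic level 2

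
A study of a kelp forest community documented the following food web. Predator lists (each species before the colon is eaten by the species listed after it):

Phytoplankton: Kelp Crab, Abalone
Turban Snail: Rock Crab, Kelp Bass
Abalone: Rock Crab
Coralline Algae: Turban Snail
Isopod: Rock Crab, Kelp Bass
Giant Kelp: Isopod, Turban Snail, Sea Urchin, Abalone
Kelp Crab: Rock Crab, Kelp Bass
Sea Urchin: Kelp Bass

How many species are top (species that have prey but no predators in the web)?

2

Top species (has prey, but nothing eats it): Rock Crab, Kelp Bass.
Count: 2.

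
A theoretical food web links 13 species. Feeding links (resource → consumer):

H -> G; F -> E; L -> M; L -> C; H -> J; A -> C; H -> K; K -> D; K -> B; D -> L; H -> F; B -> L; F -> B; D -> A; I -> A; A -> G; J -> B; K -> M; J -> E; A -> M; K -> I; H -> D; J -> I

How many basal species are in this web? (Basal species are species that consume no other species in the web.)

1

Basal species (no prey listed): H.
Count: 1.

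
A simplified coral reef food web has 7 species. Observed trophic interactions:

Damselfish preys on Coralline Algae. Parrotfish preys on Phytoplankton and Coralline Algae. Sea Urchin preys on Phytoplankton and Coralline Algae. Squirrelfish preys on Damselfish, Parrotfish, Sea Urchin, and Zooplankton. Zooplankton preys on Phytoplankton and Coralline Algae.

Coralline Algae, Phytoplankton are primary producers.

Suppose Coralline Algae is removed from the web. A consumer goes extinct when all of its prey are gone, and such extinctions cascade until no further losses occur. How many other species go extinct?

Remove Coralline Algae.
Round 1: Damselfish (all prey gone) → extinct.
No further losses. Total secondary extinctions: 1.

1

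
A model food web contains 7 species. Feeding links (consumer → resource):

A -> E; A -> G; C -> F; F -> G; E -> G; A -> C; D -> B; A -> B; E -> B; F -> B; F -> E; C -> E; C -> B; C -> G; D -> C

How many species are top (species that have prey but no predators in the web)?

Top species (has prey, but nothing eats it): A, D.
Count: 2.

2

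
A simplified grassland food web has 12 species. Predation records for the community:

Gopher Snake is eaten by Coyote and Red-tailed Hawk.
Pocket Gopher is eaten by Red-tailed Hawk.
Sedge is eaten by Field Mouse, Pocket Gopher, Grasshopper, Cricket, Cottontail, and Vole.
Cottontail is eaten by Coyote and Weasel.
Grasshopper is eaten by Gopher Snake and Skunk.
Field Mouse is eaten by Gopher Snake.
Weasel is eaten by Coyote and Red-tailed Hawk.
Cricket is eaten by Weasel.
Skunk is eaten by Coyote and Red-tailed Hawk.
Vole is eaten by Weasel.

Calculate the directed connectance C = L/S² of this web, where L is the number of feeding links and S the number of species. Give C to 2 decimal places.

C = 0.14

The web has S = 12 species and L = 20 feeding links.
C = L / S² = 20 / 144 = 0.1389 ≈ 0.14.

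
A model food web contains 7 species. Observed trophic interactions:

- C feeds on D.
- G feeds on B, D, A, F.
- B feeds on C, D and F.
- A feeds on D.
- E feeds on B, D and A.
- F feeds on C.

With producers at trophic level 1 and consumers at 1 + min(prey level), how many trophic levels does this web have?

Producers (level 1): D.
Following each consumer down to its lowest-level prey: D → C → F (levels 1 through 3).
All prey of F (C 2) are at level 2 or above, so F is at level 1 + 2 = 3.
Every consumer has at least one prey at level 2 or below, so none exceeds level 3.

3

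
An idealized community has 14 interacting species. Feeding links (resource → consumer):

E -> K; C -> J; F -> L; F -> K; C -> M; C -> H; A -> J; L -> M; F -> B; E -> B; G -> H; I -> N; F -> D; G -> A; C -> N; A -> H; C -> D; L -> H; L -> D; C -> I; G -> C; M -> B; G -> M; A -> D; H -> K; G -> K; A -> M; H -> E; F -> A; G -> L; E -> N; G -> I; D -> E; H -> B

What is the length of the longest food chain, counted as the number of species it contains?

One longest chain: G → C → D → E → B.
It has 5 species and 4 links.

5 species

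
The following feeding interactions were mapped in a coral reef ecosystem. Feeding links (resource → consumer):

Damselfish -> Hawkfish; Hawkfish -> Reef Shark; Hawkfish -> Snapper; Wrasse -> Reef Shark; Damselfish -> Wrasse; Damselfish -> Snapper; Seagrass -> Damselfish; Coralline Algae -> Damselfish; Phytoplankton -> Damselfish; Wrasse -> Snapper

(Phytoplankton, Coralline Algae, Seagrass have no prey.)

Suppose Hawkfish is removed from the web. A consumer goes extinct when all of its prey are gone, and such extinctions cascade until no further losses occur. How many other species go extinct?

Remove Hawkfish.
Every predator of it retains at least one other prey: Reef Shark still has Wrasse; Snapper still has Damselfish, Wrasse.
No consumer loses all prey, so no secondary extinctions occur.

0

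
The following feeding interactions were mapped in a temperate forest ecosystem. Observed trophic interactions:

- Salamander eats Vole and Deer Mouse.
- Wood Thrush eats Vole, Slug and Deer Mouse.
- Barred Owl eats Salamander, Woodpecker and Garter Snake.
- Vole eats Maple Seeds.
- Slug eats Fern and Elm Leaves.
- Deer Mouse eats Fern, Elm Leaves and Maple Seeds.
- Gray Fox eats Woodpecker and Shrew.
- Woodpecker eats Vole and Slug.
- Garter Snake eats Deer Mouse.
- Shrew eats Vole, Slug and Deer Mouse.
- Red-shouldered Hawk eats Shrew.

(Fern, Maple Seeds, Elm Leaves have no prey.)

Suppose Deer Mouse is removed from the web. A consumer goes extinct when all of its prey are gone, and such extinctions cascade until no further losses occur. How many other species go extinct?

Remove Deer Mouse.
Round 1: Garter Snake (all prey gone) → extinct.
No further losses. Total secondary extinctions: 1.

1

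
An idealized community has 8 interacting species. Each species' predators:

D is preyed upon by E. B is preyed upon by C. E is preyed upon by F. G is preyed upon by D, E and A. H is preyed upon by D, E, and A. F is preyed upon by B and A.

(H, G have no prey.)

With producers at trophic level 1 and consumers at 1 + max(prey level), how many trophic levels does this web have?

6

Producers (level 1): H, G.
H → D → E → F → B → C gives C level 6.
No species has a prey at level 6, so no species reaches level 7.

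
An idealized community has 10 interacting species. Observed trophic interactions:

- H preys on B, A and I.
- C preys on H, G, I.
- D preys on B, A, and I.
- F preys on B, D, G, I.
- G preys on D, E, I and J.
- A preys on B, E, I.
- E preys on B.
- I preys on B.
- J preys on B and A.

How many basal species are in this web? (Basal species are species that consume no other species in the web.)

Basal species (no prey listed): B.
Count: 1.

1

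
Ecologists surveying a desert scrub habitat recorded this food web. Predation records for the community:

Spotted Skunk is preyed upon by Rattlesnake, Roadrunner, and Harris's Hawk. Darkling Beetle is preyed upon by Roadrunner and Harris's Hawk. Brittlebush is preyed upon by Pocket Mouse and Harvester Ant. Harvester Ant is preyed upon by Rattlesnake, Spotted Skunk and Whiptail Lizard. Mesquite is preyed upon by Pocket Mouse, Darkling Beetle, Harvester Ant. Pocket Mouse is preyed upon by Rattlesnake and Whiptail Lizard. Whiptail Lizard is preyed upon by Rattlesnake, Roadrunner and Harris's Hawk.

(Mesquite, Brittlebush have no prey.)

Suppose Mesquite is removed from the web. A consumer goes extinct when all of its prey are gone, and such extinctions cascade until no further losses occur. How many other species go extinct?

1

Remove Mesquite.
Round 1: Darkling Beetle (all prey gone) → extinct.
No further losses. Total secondary extinctions: 1.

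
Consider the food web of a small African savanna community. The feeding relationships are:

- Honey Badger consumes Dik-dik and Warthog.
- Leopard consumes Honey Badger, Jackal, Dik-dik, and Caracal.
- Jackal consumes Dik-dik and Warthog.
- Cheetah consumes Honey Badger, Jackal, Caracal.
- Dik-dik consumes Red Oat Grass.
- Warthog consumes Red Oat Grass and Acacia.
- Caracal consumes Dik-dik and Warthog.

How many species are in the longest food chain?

4 species

One longest chain: Red Oat Grass → Warthog → Jackal → Cheetah.
It has 4 species and 3 links.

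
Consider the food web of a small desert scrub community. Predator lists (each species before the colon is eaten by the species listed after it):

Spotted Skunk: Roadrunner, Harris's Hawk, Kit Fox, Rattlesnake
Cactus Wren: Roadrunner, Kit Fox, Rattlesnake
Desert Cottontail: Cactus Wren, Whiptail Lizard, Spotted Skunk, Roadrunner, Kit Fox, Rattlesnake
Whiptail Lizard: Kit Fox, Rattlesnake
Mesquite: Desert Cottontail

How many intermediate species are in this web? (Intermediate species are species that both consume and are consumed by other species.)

4

Intermediate species (has both prey and predators): Desert Cottontail, Cactus Wren, Whiptail Lizard, Spotted Skunk.
Count: 4.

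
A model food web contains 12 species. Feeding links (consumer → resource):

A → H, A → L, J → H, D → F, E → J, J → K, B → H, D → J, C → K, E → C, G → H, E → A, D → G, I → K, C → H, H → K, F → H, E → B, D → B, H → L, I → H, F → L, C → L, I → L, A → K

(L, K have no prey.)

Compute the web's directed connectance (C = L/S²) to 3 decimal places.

The web has S = 12 species and L = 25 feeding links.
C = L / S² = 25 / 144 = 0.1736 ≈ 0.174.

C = 0.174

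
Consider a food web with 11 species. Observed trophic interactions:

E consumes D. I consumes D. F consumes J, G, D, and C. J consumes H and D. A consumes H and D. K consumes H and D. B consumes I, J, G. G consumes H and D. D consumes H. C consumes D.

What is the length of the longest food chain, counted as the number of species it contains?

4 species

One longest chain: H → D → I → B.
It has 4 species and 3 links.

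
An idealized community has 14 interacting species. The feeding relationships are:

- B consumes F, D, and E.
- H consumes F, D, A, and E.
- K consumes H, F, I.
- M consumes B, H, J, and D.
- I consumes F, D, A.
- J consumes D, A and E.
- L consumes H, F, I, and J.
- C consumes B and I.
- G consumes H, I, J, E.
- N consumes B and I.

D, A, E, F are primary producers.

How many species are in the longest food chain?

One longest chain: D → B → N.
It has 3 species and 2 links.

3 species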